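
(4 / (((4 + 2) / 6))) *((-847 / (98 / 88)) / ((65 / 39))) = -63888 / 35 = -1825.37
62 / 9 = 6.89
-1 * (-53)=53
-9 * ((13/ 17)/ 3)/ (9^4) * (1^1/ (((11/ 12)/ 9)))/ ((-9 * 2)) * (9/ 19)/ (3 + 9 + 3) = 26/ 4316895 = 0.00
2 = 2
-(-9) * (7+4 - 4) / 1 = 63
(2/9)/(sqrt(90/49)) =7 *sqrt(10)/135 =0.16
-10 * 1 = -10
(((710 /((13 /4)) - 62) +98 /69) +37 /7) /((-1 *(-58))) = 1024529 /364182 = 2.81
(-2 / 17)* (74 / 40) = -37 / 170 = -0.22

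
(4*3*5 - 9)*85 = 4335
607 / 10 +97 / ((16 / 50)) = 14553 / 40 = 363.82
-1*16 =-16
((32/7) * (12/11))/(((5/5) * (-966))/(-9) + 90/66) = 1152/25109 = 0.05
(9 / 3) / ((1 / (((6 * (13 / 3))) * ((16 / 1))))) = 1248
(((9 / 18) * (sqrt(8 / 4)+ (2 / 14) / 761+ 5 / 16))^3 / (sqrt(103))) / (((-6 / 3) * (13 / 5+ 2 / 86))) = -3581860235965 * sqrt(206) / 6752143603580928 -253821627605493925 * sqrt(103) / 575498703620409655296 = -0.01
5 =5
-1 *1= -1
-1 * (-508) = 508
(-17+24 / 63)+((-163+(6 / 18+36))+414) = 1895 / 7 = 270.71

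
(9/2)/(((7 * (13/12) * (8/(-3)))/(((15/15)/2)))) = -81/728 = -0.11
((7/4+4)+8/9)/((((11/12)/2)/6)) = 956/11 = 86.91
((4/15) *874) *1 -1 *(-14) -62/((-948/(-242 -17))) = 181801/790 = 230.13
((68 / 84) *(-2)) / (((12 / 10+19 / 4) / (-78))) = 1040 / 49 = 21.22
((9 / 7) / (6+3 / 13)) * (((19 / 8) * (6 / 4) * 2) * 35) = 1235 / 24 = 51.46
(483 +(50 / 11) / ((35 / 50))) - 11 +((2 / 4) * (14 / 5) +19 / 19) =185144 / 385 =480.89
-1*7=-7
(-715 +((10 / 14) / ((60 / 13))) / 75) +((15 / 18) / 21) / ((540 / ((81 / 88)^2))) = -69765488581 / 97574400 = -715.00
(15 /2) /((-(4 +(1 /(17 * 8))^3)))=-3773184 /2012365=-1.87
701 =701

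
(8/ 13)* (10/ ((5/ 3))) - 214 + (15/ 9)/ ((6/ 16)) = -24086/ 117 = -205.86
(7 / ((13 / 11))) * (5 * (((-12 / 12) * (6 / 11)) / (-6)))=35 / 13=2.69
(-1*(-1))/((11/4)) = 4/11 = 0.36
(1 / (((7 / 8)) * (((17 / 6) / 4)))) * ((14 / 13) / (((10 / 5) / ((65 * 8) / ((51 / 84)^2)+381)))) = 99415488 / 63869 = 1556.55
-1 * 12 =-12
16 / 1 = 16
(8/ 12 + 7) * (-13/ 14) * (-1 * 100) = 14950/ 21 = 711.90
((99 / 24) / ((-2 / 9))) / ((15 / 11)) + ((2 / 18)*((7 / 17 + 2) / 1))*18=-11953 / 1360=-8.79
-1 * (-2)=2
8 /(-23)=-8 /23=-0.35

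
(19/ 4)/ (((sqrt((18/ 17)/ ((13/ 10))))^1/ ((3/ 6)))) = 19 * sqrt(1105)/ 240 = 2.63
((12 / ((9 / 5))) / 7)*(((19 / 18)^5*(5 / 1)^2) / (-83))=-309512375 / 823379256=-0.38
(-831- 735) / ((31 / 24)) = -37584 / 31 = -1212.39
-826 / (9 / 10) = -8260 / 9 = -917.78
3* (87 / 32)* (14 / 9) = 203 / 16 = 12.69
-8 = -8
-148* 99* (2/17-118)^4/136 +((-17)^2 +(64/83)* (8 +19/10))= -12258741362403042289/589240655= -20804303400.29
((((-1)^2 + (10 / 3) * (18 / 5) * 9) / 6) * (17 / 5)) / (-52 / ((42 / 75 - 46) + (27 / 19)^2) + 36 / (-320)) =5809095704 / 102051483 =56.92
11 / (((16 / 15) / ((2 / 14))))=1.47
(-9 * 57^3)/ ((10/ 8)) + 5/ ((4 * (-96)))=-2560108057/ 1920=-1333389.61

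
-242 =-242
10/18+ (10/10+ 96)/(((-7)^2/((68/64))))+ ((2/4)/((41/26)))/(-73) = 56059945/21118608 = 2.65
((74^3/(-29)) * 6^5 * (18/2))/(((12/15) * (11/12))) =-425387946240/319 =-1333504533.67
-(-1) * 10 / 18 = 5 / 9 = 0.56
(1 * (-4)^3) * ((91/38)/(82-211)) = 2912/2451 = 1.19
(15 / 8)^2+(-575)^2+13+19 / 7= 148128615 / 448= 330644.23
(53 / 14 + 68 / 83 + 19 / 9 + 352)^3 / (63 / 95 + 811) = 5015591233208539484315 / 88195281588350496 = 56869.16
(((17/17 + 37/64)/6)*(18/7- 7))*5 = -15655/2688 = -5.82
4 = 4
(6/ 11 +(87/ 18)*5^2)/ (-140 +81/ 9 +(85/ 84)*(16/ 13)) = -729001/ 779306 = -0.94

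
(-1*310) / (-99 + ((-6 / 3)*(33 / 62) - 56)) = 4805 / 2419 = 1.99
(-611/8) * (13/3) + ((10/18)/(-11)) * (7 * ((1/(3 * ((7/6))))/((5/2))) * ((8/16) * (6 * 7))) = -29199/88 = -331.81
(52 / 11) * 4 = 208 / 11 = 18.91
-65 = -65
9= 9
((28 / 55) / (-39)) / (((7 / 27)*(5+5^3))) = -18 / 46475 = -0.00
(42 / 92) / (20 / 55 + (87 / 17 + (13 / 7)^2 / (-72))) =6927228 / 82445731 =0.08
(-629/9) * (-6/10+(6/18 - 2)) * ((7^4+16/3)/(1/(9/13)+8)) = 9081502/225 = 40362.23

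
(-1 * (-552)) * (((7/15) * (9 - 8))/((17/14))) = 18032/85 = 212.14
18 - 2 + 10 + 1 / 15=391 / 15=26.07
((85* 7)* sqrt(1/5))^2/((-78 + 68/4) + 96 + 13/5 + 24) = 1149.43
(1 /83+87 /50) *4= 14542 /2075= 7.01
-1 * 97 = -97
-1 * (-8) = 8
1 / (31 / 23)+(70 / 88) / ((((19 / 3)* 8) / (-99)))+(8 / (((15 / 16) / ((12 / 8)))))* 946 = 12107.99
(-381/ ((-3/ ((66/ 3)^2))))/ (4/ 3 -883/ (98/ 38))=-9035796/ 50135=-180.23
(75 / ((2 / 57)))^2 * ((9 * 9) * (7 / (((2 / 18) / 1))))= 23315128593.75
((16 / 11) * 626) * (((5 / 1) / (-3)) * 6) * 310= -31049600 / 11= -2822690.91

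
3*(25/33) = 25/11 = 2.27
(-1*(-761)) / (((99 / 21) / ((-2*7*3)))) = -74578 / 11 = -6779.82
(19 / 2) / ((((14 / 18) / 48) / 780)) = 3201120 / 7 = 457302.86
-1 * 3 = -3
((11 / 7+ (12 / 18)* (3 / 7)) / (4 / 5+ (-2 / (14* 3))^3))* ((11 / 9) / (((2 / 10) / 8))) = 4204200 / 37039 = 113.51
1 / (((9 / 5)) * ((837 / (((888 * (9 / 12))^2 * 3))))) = 27380 / 31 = 883.23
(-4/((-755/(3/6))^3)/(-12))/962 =-1/9936356586000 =-0.00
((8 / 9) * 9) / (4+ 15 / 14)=112 / 71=1.58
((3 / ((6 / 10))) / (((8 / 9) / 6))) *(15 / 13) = 2025 / 52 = 38.94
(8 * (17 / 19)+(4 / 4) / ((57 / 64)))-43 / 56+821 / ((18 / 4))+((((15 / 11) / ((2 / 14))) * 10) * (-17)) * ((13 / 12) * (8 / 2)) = -6841.86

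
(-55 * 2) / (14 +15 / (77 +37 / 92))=-391655 / 50537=-7.75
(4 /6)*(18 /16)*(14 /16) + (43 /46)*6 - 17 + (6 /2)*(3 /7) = -48683 /5152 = -9.45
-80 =-80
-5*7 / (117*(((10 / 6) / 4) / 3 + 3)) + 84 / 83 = 111776 / 121927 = 0.92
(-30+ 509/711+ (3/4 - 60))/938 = -251791/2667672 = -0.09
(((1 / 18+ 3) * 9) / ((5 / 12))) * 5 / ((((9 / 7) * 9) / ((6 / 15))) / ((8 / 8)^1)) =308 / 27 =11.41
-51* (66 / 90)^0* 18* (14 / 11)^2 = -179928 / 121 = -1487.01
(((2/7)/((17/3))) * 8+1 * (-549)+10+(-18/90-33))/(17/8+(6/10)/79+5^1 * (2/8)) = -215018408/1271991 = -169.04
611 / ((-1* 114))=-611 / 114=-5.36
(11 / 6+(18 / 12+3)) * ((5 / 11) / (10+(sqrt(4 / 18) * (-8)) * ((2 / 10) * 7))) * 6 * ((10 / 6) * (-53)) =-9440625 / 44627 - 3524500 * sqrt(2) / 44627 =-323.24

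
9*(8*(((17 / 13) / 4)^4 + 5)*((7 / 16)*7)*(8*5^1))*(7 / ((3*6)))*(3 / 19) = 188521037145 / 69460352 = 2714.08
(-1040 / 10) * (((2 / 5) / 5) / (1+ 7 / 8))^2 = -26624 / 140625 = -0.19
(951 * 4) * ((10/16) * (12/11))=28530/11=2593.64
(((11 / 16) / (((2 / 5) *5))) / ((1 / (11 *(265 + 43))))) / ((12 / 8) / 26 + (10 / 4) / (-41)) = -709423 / 2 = -354711.50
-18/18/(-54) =1/54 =0.02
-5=-5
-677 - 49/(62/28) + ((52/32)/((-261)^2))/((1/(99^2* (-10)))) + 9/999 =-8119744073/11575524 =-701.46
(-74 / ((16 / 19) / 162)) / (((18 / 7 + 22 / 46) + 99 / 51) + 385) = -36.50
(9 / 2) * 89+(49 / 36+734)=40891 / 36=1135.86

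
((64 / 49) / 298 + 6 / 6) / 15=7333 / 109515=0.07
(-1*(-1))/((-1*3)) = -1/3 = -0.33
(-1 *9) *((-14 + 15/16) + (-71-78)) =23337/16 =1458.56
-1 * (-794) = 794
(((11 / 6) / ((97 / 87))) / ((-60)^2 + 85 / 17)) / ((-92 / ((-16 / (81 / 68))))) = 43384 / 651463155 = 0.00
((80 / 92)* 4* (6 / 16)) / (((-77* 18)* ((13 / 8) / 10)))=-400 / 69069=-0.01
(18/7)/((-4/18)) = -81/7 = -11.57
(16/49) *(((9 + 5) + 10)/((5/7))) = 10.97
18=18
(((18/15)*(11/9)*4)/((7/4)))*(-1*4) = -1408/105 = -13.41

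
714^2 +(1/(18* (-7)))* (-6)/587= 509796.00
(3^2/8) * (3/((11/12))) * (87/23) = 7047/506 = 13.93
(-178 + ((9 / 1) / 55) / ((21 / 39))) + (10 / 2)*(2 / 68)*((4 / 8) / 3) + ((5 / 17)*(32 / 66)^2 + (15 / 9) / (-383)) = -176304425053 / 992667060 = -177.61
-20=-20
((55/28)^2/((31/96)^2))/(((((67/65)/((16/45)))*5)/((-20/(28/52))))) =-2093977600/22084741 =-94.82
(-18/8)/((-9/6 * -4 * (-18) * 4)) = 1/192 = 0.01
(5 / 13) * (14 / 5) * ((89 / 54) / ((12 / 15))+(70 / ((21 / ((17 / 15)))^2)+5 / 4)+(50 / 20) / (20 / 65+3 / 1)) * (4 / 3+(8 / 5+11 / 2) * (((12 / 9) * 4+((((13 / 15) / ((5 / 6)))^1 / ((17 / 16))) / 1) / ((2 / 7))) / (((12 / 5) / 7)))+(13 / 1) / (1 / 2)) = 1662252355417 / 1731921750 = 959.77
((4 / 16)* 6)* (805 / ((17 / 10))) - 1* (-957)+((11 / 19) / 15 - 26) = 7952257 / 4845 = 1641.33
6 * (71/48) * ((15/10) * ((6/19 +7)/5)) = 29607/1520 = 19.48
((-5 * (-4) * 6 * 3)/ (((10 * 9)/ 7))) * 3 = 84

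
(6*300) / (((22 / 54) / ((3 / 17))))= 145800 / 187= 779.68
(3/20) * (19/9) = 19/60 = 0.32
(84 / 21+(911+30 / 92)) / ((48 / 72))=126315 / 92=1372.99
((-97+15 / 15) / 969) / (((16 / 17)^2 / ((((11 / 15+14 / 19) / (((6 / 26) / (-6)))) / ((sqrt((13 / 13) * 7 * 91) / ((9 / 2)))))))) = 21369 * sqrt(13) / 101080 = 0.76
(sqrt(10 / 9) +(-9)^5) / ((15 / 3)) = -59049 / 5 +sqrt(10) / 15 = -11809.59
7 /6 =1.17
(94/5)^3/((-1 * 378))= -415292/23625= -17.58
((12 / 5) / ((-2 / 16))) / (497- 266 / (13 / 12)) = -1248 / 16345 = -0.08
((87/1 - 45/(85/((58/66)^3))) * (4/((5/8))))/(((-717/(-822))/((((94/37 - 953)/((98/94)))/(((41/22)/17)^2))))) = -526890271185776128/10925836005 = -48224252.22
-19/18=-1.06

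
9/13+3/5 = 84/65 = 1.29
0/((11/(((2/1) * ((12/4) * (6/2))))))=0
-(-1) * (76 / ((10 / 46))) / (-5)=-69.92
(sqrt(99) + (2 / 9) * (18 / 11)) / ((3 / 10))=40 / 33 + 10 * sqrt(11)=34.38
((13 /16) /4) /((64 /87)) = 1131 /4096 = 0.28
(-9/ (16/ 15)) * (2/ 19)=-0.89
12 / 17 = 0.71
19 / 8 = 2.38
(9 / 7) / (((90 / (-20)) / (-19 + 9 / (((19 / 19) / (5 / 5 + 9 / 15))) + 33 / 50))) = 197 / 175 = 1.13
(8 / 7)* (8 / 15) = 64 / 105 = 0.61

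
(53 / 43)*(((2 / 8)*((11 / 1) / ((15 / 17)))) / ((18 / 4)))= 9911 / 11610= 0.85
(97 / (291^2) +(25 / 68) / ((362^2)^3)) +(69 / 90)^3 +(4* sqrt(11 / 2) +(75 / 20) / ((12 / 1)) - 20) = -963639080619738222312889 / 50096322643412075616000 +2* sqrt(22) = -9.85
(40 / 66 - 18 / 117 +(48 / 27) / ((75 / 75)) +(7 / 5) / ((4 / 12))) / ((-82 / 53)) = -4.16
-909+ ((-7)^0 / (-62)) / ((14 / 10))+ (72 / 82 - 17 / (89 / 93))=-1466312417 / 1583666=-925.90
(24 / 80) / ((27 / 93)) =31 / 30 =1.03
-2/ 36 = -1/ 18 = -0.06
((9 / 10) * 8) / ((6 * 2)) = 3 / 5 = 0.60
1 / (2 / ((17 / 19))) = 17 / 38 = 0.45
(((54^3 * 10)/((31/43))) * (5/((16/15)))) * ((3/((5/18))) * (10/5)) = 6855588900/31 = 221148029.03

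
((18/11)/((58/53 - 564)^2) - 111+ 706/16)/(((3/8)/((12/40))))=-1309511790641/24476857790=-53.50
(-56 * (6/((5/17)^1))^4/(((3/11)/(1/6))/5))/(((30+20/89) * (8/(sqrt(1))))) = -20605298868/168125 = -122559.40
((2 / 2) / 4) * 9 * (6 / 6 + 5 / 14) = 171 / 56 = 3.05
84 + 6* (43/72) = 1051/12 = 87.58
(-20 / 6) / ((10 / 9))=-3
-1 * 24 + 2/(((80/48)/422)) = 482.40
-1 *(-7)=7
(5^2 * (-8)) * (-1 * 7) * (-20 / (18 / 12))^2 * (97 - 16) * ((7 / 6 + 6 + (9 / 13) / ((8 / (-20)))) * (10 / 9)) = 4748800000 / 39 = 121764102.56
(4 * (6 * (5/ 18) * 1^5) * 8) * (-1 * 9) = -480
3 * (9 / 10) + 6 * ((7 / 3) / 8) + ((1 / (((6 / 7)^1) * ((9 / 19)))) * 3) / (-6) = 869 / 270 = 3.22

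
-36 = -36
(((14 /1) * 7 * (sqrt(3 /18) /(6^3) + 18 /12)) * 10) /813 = 1.81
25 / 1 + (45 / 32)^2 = 27625 / 1024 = 26.98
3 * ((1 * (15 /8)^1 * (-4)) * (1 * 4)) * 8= -720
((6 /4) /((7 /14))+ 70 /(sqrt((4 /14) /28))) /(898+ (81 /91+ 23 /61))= 5551 /1663944+ 1359995*sqrt(2) /2495916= 0.77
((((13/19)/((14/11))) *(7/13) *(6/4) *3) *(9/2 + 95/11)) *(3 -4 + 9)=2601/19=136.89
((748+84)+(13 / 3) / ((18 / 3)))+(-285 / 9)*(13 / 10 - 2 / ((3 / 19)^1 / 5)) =25174 / 9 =2797.11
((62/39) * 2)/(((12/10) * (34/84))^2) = 151900/11271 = 13.48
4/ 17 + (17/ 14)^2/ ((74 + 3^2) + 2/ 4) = 70377/ 278222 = 0.25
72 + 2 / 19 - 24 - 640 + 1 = -11227 / 19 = -590.89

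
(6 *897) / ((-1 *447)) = -1794 / 149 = -12.04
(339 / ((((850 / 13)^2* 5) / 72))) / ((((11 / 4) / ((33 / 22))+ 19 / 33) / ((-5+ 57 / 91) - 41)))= -7205815188 / 335059375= -21.51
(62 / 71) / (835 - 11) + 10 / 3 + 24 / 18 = 409621 / 87756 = 4.67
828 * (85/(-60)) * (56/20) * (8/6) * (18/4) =-98532/5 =-19706.40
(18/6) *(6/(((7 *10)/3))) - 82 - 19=-3508/35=-100.23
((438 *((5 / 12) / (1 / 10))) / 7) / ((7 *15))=365 / 147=2.48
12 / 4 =3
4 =4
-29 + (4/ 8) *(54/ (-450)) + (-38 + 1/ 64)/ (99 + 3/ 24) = -359207/ 12200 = -29.44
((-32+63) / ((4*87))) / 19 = 31 / 6612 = 0.00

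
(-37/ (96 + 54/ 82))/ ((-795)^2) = -1517/ 2504715075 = -0.00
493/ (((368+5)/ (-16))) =-7888/ 373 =-21.15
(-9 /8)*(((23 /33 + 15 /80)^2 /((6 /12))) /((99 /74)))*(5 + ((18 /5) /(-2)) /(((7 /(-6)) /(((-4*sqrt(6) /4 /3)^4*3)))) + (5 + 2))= -330841013 /17888640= -18.49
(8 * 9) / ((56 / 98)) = 126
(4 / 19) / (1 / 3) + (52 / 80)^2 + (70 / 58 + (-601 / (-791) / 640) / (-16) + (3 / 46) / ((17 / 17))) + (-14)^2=101790158828611 / 513246361600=198.33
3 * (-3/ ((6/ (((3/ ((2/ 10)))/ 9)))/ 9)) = -45/ 2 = -22.50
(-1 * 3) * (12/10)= -18/5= -3.60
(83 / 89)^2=6889 / 7921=0.87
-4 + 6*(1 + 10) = 62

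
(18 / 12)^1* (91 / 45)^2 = 8281 / 1350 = 6.13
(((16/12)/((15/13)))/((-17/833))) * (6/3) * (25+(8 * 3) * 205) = -5039944/9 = -559993.78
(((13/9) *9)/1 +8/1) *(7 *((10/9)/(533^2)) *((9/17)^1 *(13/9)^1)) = 490/1114503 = 0.00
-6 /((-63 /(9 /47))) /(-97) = -6 /31913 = -0.00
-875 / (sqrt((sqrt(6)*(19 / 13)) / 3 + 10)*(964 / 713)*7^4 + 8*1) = -875 / (8 + 2314564*sqrt(19*sqrt(6) / 39 + 10) / 713) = -0.08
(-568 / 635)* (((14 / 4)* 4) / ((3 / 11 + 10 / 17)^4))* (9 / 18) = -694567985848 / 60950769005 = -11.40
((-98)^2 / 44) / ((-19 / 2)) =-4802 / 209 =-22.98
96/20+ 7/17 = 443/85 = 5.21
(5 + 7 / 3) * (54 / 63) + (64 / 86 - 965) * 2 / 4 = -286457 / 602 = -475.84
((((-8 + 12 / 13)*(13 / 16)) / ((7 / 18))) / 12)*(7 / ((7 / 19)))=-1311 / 56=-23.41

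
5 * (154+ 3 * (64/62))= 785.48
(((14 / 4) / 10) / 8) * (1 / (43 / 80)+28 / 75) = 12607 / 129000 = 0.10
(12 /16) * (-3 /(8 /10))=-45 /16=-2.81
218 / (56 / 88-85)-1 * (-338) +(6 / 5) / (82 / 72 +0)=32004989 / 95120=336.47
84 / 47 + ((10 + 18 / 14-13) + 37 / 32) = 12941 / 10528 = 1.23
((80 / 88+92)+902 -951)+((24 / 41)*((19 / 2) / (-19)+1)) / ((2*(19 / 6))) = 43.96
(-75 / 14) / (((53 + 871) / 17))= -425 / 4312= -0.10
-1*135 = -135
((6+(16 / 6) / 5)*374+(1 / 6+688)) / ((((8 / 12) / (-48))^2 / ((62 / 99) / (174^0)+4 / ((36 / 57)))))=6214162656 / 55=112984775.56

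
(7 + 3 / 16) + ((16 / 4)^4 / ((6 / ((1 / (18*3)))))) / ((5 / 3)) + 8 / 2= 25189 / 2160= 11.66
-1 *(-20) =20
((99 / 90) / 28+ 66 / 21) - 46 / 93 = 69983 / 26040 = 2.69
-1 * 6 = -6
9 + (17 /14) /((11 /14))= 116 /11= 10.55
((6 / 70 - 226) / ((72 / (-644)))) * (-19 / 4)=-3455359 / 360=-9598.22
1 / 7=0.14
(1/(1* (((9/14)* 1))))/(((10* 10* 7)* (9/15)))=1/270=0.00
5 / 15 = 1 / 3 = 0.33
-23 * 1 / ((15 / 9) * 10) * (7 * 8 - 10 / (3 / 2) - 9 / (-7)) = -24449 / 350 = -69.85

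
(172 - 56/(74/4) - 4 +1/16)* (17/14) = 1660917/8288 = 200.40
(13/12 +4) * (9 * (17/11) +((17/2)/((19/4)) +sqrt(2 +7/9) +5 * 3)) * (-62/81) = -125.93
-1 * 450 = -450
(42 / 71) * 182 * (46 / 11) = 450.22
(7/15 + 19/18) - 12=-943/90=-10.48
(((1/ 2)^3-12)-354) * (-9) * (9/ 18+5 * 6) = 100432.69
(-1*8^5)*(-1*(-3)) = -98304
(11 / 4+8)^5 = 143562.93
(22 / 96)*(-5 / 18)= -0.06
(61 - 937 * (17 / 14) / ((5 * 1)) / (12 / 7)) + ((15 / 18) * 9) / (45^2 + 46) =-17828339 / 248520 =-71.74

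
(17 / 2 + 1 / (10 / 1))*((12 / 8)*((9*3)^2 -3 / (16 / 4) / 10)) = 3761253 / 400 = 9403.13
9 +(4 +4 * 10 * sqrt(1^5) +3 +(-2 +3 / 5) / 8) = 2233 / 40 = 55.82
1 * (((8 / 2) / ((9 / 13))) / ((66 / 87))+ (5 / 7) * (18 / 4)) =15011 / 1386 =10.83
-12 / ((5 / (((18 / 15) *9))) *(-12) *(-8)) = -0.27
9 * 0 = 0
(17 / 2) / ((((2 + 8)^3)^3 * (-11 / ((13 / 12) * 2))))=-221 / 132000000000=-0.00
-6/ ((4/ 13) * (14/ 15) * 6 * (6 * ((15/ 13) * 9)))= -169/ 3024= -0.06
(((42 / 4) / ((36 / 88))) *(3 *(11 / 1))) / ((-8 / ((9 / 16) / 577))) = -7623 / 73856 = -0.10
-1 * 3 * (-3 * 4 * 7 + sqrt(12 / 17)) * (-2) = -504 + 12 * sqrt(51) / 17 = -498.96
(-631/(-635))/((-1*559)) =-631/354965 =-0.00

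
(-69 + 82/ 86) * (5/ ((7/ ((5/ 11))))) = -950/ 43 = -22.09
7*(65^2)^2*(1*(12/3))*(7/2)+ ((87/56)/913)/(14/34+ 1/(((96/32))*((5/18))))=12253463852637395/7004536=1749361250.00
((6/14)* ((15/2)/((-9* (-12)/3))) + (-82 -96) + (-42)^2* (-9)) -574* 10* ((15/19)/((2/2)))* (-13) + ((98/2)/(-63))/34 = 6976710443/162792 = 42856.59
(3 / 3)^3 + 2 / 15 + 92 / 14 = 809 / 105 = 7.70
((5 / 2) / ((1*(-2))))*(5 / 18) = -0.35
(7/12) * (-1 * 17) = -119/12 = -9.92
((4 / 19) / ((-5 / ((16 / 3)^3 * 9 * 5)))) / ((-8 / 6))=215.58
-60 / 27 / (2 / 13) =-130 / 9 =-14.44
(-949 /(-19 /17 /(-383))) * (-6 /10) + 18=18538527 /95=195142.39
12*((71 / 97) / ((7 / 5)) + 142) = 1710.27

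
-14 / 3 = -4.67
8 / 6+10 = 34 / 3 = 11.33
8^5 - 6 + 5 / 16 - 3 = 32759.31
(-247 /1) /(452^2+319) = -247 /204623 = -0.00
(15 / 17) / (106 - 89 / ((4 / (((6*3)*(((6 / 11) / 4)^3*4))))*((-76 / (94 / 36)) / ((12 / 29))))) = 88005720 / 10578180487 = 0.01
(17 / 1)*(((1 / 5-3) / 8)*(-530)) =6307 / 2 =3153.50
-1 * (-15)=15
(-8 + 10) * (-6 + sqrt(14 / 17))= -12 + 2 * sqrt(238) / 17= -10.19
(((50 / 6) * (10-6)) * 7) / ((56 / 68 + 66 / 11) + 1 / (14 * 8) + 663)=0.35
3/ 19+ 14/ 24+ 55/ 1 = 12709/ 228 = 55.74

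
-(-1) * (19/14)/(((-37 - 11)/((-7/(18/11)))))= 209/1728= 0.12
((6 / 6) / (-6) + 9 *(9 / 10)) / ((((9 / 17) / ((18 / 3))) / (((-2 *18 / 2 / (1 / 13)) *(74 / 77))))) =-1112072 / 55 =-20219.49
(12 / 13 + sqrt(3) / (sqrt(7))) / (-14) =-6 / 91 - sqrt(21) / 98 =-0.11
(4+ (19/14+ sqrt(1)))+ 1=7.36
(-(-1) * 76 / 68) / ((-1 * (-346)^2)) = -19 / 2035172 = -0.00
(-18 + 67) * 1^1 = 49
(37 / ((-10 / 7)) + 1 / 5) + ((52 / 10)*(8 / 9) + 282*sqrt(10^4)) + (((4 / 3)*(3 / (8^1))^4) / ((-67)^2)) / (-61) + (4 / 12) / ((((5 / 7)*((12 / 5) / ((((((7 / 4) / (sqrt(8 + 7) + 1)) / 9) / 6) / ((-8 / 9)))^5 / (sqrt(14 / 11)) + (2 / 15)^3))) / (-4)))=-319*sqrt(154) / 37572373905408 + 95*sqrt(2310) / 37572373905408 + 240004858619276899 / 8517177216000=28178.92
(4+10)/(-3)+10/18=-37/9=-4.11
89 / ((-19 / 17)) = -1513 / 19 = -79.63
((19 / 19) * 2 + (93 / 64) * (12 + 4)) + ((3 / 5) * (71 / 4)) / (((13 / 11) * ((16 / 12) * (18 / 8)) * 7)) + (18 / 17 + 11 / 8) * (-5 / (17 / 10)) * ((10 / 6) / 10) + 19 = 137236819 / 3155880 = 43.49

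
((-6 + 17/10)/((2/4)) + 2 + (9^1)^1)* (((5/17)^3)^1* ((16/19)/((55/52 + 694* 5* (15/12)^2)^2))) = 692224/395889705356841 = 0.00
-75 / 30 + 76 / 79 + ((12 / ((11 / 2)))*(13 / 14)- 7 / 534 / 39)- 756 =-47855873224 / 63342279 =-755.51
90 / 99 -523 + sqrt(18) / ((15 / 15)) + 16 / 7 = -40025 / 77 + 3 * sqrt(2) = -515.56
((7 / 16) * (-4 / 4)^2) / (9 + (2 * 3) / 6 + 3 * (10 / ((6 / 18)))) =7 / 1600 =0.00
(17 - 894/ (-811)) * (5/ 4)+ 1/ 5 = 370269/ 16220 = 22.83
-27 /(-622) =27 /622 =0.04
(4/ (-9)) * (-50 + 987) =-3748/ 9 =-416.44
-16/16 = -1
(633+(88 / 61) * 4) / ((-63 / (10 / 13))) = -389650 / 49959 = -7.80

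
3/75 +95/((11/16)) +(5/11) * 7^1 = 38886/275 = 141.40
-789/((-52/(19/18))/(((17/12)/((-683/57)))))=-1614031/852384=-1.89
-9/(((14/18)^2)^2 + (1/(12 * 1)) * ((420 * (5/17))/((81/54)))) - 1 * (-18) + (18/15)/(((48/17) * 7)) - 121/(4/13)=-12140262913/32250680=-376.43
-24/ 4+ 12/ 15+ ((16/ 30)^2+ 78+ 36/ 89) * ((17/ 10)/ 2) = 12352541/ 200250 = 61.69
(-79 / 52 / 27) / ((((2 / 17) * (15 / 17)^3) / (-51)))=112168703 / 3159000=35.51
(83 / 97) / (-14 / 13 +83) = 0.01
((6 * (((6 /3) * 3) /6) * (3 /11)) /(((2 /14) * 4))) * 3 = 189 /22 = 8.59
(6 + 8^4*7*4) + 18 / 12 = 229391 / 2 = 114695.50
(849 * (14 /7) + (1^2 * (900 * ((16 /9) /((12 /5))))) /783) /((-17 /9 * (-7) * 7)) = 570086 /31059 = 18.35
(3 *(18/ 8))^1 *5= 135/ 4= 33.75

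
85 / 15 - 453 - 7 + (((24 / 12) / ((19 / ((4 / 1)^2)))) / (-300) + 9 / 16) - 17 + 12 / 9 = -469.44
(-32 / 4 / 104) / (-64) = 0.00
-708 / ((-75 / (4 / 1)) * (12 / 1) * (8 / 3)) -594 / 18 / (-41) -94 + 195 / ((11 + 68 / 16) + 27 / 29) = -79.96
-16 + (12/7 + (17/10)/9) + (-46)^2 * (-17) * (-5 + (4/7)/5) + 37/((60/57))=221470159/1260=175769.97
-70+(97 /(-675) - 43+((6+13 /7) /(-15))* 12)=-564304 /4725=-119.43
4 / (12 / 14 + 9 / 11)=308 / 129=2.39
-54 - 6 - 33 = -93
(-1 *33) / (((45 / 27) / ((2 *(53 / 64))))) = -5247 / 160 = -32.79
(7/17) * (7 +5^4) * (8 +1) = 39816/17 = 2342.12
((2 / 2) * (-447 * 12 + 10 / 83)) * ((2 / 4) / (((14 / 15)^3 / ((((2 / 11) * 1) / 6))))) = -250426125 / 2505272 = -99.96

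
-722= -722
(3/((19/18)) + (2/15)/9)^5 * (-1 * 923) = -19504238743270576881664/111029107105603125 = -175667.80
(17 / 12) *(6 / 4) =17 / 8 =2.12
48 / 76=12 / 19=0.63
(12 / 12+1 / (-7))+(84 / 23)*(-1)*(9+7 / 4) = -6183 / 161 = -38.40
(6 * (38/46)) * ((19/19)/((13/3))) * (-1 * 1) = -342/299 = -1.14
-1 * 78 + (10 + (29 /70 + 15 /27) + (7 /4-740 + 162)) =-810533 /1260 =-643.28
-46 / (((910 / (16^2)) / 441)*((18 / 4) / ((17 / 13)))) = -1401344 / 845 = -1658.40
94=94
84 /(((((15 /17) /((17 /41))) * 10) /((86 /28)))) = 12427 /1025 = 12.12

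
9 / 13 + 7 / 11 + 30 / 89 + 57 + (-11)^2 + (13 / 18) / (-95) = 3909930809 / 21763170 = 179.66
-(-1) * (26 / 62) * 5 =65 / 31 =2.10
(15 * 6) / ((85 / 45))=810 / 17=47.65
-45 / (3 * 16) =-15 / 16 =-0.94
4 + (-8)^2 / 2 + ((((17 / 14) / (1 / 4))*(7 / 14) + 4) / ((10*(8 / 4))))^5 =619632297 / 17210368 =36.00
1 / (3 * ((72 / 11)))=11 / 216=0.05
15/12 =5/4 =1.25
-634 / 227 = -2.79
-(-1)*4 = 4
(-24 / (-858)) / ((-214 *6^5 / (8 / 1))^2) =1 / 1546806978288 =0.00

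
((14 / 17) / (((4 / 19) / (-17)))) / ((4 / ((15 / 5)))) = -49.88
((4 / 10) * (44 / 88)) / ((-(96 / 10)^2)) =-5 / 2304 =-0.00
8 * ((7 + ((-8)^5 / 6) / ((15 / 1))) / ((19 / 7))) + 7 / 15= -179893 / 171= -1052.01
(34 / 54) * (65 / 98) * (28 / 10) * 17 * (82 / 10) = 154037 / 945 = 163.00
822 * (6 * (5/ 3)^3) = 68500/ 3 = 22833.33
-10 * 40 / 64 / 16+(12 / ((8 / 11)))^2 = 17399 / 64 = 271.86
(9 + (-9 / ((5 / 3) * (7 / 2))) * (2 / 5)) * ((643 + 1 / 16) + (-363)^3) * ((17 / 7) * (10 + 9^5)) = -161027890395123609 / 2800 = -57509960855401.29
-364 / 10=-182 / 5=-36.40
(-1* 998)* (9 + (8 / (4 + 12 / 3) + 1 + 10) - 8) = -12974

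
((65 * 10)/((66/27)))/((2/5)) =14625/22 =664.77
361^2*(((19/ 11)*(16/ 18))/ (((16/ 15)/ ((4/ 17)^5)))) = 135.28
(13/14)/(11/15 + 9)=195/2044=0.10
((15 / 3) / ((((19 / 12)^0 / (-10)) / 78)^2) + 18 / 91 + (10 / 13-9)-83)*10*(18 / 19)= 49826468880 / 1729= 28818084.95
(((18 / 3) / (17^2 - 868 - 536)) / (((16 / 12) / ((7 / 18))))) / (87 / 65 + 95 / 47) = -4277 / 9155488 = -0.00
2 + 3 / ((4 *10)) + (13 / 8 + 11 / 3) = 221 / 30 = 7.37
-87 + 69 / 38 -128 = -8101 / 38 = -213.18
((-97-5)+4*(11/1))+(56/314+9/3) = -8607/157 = -54.82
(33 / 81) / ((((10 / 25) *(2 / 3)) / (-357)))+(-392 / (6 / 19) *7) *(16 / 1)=-558299 / 4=-139574.75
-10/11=-0.91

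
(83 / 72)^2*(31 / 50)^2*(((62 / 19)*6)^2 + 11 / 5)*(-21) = -32249191576973 / 7797600000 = -4135.78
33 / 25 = 1.32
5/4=1.25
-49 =-49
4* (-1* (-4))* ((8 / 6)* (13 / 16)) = 52 / 3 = 17.33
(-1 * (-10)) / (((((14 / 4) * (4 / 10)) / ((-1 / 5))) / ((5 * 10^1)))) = -500 / 7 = -71.43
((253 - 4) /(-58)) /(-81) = 83 /1566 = 0.05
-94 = -94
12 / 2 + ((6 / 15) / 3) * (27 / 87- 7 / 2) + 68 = 6401 / 87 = 73.57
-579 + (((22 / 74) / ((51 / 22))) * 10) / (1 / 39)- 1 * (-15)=-323296 / 629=-513.98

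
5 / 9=0.56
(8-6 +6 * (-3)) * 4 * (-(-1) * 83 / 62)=-2656 / 31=-85.68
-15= -15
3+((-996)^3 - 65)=-988047998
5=5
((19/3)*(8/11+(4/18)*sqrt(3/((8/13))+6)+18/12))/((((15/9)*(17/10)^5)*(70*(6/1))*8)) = 2375*sqrt(174)/536705946+16625/93710562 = 0.00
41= 41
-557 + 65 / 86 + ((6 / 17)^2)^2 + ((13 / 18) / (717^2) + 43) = -8528170389071062 / 16616706991803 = -513.23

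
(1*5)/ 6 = 5/ 6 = 0.83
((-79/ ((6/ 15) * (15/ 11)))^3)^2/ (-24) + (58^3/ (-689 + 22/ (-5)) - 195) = -1493043636674153304227/ 3882152448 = -384591706964.87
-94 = -94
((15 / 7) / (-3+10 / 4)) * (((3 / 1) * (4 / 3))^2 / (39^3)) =-160 / 138411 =-0.00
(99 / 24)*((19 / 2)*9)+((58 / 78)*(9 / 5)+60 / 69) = 8489101 / 23920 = 354.90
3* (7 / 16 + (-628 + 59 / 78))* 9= -3520143 / 208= -16923.76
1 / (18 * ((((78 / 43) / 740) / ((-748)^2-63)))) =4450353155 / 351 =12679068.82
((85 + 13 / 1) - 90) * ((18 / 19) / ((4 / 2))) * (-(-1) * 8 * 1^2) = 576 / 19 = 30.32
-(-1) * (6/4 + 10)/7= 23/14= 1.64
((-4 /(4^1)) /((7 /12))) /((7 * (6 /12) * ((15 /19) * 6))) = -76 /735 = -0.10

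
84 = 84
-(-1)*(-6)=-6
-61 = -61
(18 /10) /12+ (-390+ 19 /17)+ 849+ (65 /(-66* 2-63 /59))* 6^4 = -153747853 /889780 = -172.79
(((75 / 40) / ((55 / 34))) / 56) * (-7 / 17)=-3 / 352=-0.01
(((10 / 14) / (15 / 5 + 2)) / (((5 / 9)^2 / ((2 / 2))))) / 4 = 81 / 700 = 0.12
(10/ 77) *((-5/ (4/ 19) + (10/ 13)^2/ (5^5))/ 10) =-2006859/ 6506500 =-0.31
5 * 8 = 40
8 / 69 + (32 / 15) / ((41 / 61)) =15512 / 4715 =3.29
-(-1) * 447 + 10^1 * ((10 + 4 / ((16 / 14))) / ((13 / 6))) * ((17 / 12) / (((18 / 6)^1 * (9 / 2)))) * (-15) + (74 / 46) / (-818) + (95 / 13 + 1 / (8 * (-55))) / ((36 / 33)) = 355.62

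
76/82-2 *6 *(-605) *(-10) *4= -11906362/41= -290399.07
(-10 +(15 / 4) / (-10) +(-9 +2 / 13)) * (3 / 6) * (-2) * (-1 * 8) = -153.77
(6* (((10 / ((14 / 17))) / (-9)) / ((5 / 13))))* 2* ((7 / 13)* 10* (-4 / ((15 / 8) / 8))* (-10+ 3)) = -243712 / 9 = -27079.11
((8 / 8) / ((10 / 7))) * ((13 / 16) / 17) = 91 / 2720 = 0.03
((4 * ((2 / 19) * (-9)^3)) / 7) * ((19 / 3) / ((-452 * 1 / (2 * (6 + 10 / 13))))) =85536 / 10283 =8.32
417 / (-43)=-417 / 43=-9.70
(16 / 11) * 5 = 7.27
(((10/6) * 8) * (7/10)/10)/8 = 7/60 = 0.12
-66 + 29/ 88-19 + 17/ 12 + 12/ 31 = -678181/ 8184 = -82.87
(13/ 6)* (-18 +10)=-52/ 3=-17.33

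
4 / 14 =2 / 7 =0.29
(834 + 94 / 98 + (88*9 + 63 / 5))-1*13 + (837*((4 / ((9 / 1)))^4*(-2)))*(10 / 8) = 91976401 / 59535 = 1544.91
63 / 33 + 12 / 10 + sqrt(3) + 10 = sqrt(3) + 721 / 55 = 14.84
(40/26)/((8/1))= 5/26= 0.19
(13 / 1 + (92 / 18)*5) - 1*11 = 248 / 9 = 27.56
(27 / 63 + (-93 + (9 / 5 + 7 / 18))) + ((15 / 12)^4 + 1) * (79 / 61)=-422671643 / 4919040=-85.93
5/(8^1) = 5/8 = 0.62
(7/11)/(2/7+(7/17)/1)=833/913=0.91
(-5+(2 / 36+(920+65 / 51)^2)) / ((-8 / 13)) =-19132337159 / 13872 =-1379205.39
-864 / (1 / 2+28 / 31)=-17856 / 29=-615.72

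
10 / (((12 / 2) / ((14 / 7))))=10 / 3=3.33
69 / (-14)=-69 / 14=-4.93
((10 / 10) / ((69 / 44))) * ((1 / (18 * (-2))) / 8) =-11 / 4968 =-0.00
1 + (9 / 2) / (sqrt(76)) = 9* sqrt(19) / 76 + 1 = 1.52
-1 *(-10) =10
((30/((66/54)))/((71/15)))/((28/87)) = 176175/10934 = 16.11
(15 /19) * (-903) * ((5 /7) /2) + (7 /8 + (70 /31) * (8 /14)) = -1189497 /4712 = -252.44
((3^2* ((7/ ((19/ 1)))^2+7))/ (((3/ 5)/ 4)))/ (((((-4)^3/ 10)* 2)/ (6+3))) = -108675/ 361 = -301.04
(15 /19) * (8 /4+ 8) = 150 /19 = 7.89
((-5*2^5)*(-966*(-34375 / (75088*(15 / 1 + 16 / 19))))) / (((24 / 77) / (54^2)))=-443801531250 / 10621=-41785286.81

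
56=56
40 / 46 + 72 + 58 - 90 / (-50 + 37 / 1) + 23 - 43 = 35220 / 299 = 117.79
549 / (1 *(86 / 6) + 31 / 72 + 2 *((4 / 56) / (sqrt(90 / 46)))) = 10294474680 / 276829157 - 6640704 *sqrt(115) / 276829157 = 36.93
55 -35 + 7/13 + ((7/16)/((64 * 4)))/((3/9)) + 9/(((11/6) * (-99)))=132043017/6443008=20.49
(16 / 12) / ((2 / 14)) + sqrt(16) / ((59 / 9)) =1760 / 177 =9.94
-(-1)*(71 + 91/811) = 57672/811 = 71.11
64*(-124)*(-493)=3912448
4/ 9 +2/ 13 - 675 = -78905/ 117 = -674.40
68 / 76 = 17 / 19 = 0.89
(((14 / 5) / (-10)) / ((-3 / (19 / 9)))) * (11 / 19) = 0.11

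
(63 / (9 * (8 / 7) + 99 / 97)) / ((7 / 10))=6790 / 853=7.96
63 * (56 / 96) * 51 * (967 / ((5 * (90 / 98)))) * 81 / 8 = 3996341.45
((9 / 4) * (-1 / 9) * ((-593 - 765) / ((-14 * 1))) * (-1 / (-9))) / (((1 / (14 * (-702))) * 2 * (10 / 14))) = 185367 / 10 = 18536.70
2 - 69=-67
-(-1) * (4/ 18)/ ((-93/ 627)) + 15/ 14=-1667/ 3906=-0.43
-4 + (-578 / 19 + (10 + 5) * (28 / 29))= -10986 / 551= -19.94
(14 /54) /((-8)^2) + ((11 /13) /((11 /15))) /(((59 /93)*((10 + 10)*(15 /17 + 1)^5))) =21955391869 /2779514929152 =0.01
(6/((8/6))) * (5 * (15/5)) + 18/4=72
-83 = -83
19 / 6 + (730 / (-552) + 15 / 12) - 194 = -26345 / 138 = -190.91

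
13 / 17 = 0.76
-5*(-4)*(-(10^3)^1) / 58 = -10000 / 29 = -344.83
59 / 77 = 0.77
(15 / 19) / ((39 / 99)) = 495 / 247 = 2.00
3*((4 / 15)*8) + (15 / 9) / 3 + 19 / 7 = 3046 / 315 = 9.67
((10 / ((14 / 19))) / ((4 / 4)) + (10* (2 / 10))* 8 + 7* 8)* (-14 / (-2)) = 599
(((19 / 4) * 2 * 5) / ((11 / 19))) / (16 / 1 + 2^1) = 1805 / 396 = 4.56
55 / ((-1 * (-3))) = 55 / 3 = 18.33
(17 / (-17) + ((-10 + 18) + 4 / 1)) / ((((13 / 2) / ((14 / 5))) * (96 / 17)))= 1309 / 1560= 0.84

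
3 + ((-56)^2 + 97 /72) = 226105 /72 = 3140.35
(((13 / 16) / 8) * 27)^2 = 123201 / 16384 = 7.52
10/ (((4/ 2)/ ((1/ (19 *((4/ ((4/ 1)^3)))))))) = 4.21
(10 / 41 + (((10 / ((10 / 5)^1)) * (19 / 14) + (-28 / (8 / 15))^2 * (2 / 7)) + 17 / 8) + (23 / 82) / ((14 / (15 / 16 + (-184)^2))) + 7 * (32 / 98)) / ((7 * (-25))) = -8.44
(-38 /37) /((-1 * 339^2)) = 38 /4252077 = 0.00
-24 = -24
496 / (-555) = -496 / 555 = -0.89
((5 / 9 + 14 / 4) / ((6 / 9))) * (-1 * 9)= -54.75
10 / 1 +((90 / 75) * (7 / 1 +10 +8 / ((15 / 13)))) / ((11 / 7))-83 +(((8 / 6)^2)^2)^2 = -80714089 / 1804275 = -44.73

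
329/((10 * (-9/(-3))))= 329/30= 10.97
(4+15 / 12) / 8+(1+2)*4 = 405 / 32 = 12.66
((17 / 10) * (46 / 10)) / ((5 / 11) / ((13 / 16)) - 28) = -55913 / 196200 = -0.28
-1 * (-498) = 498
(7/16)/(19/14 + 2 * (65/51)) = 0.11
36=36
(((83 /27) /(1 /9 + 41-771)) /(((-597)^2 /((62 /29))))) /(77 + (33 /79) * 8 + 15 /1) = -203267 /767092068729882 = -0.00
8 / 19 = 0.42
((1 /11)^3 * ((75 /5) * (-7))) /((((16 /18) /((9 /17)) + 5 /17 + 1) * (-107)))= 144585 /583055198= 0.00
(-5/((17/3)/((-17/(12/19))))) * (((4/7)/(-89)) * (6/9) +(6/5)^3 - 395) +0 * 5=-1745704249/186900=-9340.31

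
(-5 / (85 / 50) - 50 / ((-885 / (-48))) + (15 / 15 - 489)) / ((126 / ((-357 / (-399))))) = -247567 / 70623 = -3.51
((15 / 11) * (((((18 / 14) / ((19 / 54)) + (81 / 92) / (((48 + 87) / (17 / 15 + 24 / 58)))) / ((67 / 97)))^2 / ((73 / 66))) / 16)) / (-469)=-89475732858865819761 / 19351749812973556048000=-0.00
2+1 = 3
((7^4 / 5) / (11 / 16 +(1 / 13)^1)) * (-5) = -499408 / 159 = -3140.93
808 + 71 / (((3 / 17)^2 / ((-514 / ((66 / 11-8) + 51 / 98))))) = 792825.68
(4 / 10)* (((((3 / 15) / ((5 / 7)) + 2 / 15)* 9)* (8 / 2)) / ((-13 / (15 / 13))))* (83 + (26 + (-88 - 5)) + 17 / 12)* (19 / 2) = -369303 / 4225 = -87.41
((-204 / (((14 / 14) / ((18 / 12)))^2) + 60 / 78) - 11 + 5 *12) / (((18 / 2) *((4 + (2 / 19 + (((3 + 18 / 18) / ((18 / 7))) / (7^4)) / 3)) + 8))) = -3.76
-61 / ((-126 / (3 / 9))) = 61 / 378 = 0.16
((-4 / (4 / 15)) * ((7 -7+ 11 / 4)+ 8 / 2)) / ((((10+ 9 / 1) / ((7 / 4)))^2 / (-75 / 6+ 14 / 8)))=853335 / 92416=9.23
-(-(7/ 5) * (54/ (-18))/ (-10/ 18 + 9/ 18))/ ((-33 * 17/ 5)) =-126/ 187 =-0.67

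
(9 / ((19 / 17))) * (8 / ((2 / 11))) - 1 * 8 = 6580 / 19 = 346.32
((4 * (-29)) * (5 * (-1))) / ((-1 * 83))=-580 / 83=-6.99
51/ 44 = 1.16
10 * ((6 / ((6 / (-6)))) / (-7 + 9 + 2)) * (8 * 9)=-1080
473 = 473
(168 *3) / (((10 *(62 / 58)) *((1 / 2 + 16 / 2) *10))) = 7308 / 13175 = 0.55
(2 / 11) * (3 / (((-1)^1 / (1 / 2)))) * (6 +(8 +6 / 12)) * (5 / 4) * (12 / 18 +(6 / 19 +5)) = -4495 / 152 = -29.57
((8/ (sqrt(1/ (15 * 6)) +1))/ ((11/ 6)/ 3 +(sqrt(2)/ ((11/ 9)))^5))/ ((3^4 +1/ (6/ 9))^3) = 30976/ (25 * (1771561 +4251528 * sqrt(2)) * (sqrt(10) +30)) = 0.00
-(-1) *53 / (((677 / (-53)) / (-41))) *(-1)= -170.12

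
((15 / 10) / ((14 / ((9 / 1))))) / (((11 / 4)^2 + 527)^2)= 192 / 56897407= 0.00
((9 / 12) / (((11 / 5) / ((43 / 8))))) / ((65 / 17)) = 0.48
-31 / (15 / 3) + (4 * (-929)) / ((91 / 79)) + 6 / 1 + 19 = -1459266 / 455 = -3207.18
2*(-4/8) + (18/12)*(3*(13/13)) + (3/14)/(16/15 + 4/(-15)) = 211/56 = 3.77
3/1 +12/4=6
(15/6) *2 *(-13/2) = -32.50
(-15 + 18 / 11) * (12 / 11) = -1764 / 121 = -14.58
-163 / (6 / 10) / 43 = -815 / 129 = -6.32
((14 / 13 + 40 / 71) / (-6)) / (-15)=757 / 41535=0.02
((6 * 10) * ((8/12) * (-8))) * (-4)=1280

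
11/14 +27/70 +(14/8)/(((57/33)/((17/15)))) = 18511/7980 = 2.32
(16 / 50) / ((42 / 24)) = 32 / 175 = 0.18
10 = 10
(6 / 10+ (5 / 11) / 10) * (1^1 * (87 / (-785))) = -0.07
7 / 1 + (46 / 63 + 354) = 22789 / 63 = 361.73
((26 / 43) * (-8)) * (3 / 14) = -312 / 301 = -1.04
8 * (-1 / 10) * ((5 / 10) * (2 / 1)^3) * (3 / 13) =-48 / 65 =-0.74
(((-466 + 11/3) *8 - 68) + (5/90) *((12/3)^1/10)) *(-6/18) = 169499/135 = 1255.55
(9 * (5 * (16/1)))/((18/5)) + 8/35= 7008/35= 200.23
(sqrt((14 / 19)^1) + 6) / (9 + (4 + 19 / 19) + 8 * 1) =sqrt(266) / 418 + 3 / 11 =0.31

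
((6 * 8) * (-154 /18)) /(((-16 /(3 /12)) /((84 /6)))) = 539 /6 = 89.83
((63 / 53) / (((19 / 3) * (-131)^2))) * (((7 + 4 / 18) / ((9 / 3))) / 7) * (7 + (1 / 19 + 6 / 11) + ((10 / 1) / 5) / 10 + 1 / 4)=437333 / 14447022172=0.00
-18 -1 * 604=-622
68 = 68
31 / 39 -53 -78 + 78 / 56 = -140663 / 1092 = -128.81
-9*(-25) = 225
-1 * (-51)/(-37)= -51/37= -1.38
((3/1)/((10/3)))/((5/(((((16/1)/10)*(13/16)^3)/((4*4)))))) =19773/2048000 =0.01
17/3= 5.67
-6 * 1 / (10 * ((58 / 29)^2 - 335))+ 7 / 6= 1.17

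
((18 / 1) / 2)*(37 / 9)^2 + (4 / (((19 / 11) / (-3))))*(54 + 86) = -140309 / 171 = -820.52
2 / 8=1 / 4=0.25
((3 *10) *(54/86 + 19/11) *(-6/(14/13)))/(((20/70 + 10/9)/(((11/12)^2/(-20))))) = 11.84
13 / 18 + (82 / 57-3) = -0.84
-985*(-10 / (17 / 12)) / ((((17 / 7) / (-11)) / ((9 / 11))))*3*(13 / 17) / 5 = -58083480 / 4913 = -11822.41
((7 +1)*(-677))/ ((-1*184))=677/ 23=29.43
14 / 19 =0.74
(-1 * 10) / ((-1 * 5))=2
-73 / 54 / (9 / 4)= -146 / 243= -0.60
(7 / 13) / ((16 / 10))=35 / 104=0.34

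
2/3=0.67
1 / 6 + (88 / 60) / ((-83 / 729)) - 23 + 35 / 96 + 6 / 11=-5084347 / 146080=-34.81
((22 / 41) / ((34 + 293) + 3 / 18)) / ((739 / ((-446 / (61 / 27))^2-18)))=126704952 / 1465653527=0.09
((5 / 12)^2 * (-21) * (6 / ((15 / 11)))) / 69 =-0.23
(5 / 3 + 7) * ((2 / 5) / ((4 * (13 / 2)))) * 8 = 16 / 15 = 1.07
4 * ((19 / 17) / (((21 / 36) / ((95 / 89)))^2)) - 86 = -468674998 / 6598193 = -71.03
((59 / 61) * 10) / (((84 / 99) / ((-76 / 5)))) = -73986 / 427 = -173.27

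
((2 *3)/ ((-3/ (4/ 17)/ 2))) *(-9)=144/ 17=8.47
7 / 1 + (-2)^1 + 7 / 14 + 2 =15 / 2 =7.50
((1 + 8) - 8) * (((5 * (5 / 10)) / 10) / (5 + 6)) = 1 / 44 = 0.02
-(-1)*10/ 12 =5/ 6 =0.83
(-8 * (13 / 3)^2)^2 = 1827904 / 81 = 22566.72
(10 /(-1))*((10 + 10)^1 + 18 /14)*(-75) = 111750 /7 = 15964.29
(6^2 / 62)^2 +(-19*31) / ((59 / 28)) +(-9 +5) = -16056492 / 56699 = -283.19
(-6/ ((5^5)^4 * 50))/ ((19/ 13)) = -39/ 45299530029296875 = -0.00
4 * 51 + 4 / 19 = 3880 / 19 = 204.21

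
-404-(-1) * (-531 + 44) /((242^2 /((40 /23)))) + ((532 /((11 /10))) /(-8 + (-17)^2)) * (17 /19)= -38084062922 /94624783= -402.47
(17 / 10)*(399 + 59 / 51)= 10204 / 15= 680.27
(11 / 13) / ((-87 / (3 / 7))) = -11 / 2639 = -0.00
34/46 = 0.74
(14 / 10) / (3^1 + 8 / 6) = 21 / 65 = 0.32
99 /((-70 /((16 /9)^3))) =-22528 /2835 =-7.95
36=36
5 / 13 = 0.38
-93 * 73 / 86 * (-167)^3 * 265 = 8379171821355 / 86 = 97432230480.87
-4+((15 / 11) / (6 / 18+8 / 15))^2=-31171 / 20449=-1.52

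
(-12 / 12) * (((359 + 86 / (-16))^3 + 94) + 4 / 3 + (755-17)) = -67924786367 / 1536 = -44221866.12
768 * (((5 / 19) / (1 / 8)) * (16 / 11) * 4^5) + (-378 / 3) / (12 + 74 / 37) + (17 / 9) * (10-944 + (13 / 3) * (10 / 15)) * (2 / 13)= 529930724467 / 220077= 2407933.24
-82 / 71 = -1.15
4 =4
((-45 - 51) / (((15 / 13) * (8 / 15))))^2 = 24336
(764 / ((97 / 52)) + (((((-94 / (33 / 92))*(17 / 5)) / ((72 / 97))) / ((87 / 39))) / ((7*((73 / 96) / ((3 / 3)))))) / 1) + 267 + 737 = 933871167692 / 711534285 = 1312.48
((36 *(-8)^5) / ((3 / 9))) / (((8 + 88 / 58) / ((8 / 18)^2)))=-15204352 / 207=-73450.98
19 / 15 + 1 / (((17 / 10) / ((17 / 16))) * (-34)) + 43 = 180533 / 4080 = 44.25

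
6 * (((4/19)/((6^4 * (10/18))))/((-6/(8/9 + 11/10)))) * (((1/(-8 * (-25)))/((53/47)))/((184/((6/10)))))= -8413/1000555200000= -0.00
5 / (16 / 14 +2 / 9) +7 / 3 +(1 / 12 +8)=7265 / 516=14.08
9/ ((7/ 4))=36/ 7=5.14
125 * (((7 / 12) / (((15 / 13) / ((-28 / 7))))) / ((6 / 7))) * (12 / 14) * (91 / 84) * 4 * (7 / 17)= -207025 / 459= -451.03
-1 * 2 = -2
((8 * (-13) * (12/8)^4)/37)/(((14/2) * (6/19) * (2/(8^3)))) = -1647.94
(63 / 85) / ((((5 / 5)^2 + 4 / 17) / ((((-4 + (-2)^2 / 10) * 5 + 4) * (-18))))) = 756 / 5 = 151.20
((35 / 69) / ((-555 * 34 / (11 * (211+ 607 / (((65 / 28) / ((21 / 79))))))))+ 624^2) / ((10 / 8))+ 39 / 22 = 22909503088897027 / 73545164550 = 311502.51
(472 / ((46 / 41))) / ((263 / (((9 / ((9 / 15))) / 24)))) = 12095 / 12098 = 1.00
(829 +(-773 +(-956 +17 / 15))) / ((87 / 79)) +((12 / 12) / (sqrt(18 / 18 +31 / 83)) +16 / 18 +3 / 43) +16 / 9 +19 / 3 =-45292801 / 56115 +sqrt(9462) / 114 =-806.29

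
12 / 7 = 1.71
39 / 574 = 0.07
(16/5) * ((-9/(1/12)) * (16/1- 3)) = -22464/5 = -4492.80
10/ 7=1.43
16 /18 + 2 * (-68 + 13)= -982 /9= -109.11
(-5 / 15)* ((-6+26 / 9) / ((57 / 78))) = 728 / 513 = 1.42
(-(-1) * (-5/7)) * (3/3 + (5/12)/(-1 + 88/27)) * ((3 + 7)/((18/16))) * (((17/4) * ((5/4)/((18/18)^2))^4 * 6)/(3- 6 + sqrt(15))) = -76765625 * sqrt(15)/983808- 76765625/327936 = -536.29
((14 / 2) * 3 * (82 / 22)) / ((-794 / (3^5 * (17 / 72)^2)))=-746487 / 558976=-1.34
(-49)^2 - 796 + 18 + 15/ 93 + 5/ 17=855561/ 527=1623.46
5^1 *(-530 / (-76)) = 1325 / 38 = 34.87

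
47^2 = 2209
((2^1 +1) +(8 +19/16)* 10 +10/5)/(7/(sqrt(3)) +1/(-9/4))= 6975/2614 +146475* sqrt(3)/10456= 26.93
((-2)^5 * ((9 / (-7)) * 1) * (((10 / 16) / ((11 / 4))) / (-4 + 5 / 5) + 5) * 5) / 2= 39000 / 77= 506.49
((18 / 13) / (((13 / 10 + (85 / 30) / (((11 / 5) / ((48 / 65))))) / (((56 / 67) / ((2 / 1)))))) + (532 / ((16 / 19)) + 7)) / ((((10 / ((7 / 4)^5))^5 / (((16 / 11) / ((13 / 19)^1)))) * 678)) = 187285761961991572924983577261 / 7847657474444509090676736000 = 23.87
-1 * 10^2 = -100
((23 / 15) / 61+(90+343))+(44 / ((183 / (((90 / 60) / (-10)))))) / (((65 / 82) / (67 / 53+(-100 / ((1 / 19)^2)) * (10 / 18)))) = 12723352124 / 9456525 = 1345.46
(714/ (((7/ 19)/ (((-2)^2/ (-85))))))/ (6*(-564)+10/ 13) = 2964/ 109955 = 0.03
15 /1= 15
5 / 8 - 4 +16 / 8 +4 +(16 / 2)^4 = 32789 / 8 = 4098.62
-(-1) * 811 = 811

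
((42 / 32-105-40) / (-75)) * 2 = 2299 / 600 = 3.83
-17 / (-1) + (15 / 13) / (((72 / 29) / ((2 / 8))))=21361 / 1248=17.12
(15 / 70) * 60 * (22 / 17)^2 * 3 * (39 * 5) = 25482600 / 2023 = 12596.44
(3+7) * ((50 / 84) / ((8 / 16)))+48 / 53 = 14258 / 1113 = 12.81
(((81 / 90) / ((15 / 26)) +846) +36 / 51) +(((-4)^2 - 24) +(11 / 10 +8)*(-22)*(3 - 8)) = 782538 / 425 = 1841.27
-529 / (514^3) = -529 / 135796744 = -0.00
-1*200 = -200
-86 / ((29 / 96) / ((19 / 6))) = -26144 / 29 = -901.52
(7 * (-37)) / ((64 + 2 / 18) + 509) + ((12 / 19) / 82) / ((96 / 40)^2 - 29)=-1055781969 / 2334505642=-0.45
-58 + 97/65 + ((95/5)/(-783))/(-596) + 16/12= -1673625769/30333420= -55.17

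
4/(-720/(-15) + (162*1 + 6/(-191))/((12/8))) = 191/7448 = 0.03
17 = 17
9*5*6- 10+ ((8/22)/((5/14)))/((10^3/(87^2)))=1840483/6875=267.71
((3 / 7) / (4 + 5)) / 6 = 1 / 126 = 0.01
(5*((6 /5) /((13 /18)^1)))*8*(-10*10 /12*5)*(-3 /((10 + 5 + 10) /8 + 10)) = 57600 /91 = 632.97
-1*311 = -311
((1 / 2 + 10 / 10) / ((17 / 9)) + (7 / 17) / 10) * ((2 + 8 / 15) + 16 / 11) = 46718 / 14025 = 3.33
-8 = -8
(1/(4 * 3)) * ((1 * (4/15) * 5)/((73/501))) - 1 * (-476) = 104411/219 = 476.76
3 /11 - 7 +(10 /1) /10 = -63 /11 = -5.73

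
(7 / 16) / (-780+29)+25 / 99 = 299707 / 1189584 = 0.25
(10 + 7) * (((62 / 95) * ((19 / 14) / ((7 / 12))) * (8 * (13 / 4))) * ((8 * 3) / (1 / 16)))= 63138816 / 245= 257709.45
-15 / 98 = -0.15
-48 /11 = -4.36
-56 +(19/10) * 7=-427/10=-42.70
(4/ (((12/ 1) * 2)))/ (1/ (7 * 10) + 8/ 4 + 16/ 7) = 5/ 129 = 0.04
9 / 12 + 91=367 / 4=91.75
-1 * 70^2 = -4900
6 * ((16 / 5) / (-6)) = -16 / 5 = -3.20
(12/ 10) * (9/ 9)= 6/ 5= 1.20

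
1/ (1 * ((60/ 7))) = 7/ 60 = 0.12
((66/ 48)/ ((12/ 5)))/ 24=0.02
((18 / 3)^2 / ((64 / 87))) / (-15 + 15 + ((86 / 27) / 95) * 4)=2008395 / 5504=364.90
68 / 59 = 1.15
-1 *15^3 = -3375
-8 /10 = -4 /5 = -0.80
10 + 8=18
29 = 29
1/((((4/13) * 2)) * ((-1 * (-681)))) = 13/5448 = 0.00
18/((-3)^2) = 2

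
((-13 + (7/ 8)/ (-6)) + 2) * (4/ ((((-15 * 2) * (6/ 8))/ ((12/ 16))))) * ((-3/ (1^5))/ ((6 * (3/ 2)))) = -107/ 216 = -0.50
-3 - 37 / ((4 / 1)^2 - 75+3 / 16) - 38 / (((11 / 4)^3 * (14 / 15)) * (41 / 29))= -3.76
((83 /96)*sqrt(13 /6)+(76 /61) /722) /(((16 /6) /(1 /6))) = 1 /9272+83*sqrt(78) /9216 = 0.08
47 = 47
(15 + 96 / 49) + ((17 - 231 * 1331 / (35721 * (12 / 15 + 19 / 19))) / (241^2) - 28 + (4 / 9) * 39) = 39166779661 / 6224134203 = 6.29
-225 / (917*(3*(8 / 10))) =-375 / 3668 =-0.10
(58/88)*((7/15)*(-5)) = -203/132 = -1.54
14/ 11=1.27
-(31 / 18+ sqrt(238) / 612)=-31 / 18 - sqrt(238) / 612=-1.75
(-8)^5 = -32768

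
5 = 5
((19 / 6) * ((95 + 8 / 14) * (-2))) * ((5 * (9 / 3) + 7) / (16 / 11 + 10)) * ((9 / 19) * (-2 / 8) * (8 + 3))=296813 / 196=1514.35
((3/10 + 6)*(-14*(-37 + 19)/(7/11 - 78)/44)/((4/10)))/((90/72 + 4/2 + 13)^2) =-15876/3595475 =-0.00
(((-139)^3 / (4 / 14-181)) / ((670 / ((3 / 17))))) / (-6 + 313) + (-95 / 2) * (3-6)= 315192844812 / 2211681725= 142.51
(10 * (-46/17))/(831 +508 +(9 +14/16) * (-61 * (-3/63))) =-0.02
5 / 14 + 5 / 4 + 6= 213 / 28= 7.61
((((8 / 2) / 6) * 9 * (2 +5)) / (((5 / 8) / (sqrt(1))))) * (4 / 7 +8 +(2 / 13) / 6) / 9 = 37552 / 585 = 64.19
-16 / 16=-1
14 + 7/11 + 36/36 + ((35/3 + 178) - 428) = -7349/33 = -222.70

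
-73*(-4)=292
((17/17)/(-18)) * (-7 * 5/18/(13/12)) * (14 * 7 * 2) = 6860/351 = 19.54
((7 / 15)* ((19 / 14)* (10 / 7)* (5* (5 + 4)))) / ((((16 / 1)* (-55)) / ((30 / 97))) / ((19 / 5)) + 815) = 3249 / 5285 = 0.61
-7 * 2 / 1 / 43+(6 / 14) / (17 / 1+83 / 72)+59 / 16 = 21310245 / 6294512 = 3.39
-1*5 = -5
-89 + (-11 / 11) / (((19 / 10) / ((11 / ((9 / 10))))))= -16319 / 171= -95.43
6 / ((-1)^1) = -6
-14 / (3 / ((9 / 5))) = -42 / 5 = -8.40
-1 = -1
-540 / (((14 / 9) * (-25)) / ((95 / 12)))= 109.93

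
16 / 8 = 2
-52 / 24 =-13 / 6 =-2.17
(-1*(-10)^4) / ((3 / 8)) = -80000 / 3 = -26666.67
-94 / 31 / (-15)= 94 / 465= 0.20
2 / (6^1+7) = 0.15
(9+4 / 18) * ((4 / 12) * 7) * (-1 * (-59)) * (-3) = -34279 / 9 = -3808.78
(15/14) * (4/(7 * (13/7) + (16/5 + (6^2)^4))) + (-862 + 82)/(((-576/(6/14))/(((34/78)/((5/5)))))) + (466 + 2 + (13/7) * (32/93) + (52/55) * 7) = 254193923265701/534570941520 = 475.51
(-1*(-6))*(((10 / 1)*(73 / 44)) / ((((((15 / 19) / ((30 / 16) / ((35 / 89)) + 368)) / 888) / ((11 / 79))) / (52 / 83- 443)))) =-118003017652875 / 45899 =-2570927855.79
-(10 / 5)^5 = -32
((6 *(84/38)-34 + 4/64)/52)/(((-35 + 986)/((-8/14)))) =0.00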